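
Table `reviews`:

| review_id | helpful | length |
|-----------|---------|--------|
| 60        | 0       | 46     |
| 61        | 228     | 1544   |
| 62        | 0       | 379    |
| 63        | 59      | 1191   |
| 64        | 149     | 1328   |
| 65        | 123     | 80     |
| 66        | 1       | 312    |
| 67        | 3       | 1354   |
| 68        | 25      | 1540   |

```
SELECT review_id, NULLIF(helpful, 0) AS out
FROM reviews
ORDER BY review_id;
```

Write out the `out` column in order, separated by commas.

review_id=60: helpful=0 vs 0: equal → NULL
review_id=61: helpful=228 vs 0: differ → 228
review_id=62: helpful=0 vs 0: equal → NULL
review_id=63: helpful=59 vs 0: differ → 59
review_id=64: helpful=149 vs 0: differ → 149
review_id=65: helpful=123 vs 0: differ → 123
review_id=66: helpful=1 vs 0: differ → 1
review_id=67: helpful=3 vs 0: differ → 3
review_id=68: helpful=25 vs 0: differ → 25

NULL, 228, NULL, 59, 149, 123, 1, 3, 25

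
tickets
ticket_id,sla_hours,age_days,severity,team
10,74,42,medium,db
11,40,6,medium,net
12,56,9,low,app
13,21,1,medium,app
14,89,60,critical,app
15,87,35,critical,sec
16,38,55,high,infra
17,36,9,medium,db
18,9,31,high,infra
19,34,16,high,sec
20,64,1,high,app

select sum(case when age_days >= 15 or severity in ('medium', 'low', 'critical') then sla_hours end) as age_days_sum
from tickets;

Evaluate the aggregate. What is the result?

484

ticket_id=10: ✓ → 74
ticket_id=11: ✓ → 40
ticket_id=12: ✓ → 56
ticket_id=13: ✓ → 21
ticket_id=14: ✓ → 89
ticket_id=15: ✓ → 87
ticket_id=16: ✓ → 38
ticket_id=17: ✓ → 36
ticket_id=18: ✓ → 9
ticket_id=19: ✓ → 34
ticket_id=20: ✗
age_days_sum = 74 + 40 + 56 + 21 + 89 + 87 + 38 + 36 + 9 + 34 = 484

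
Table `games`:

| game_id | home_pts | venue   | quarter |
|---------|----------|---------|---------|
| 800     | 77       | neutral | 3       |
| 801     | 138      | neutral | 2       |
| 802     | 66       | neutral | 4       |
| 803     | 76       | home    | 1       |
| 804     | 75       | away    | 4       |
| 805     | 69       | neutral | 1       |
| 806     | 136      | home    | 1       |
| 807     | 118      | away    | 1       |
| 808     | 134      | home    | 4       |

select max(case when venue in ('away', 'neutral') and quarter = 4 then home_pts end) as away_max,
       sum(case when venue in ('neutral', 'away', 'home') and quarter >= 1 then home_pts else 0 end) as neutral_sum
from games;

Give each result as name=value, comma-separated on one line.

[away_max: venue in ('away', 'neutral') and quarter = 4]
game_id=800: ✗
game_id=801: ✗
game_id=802: ✓ → 66
game_id=803: ✗
game_id=804: ✓ → 75
game_id=805: ✗
game_id=806: ✗
game_id=807: ✗
game_id=808: ✗
away_max = MAX(66, 75) = 75
—
[neutral_sum: venue in ('neutral', 'away', 'home') and quarter >= 1]
game_id=800: ✓ → 77
game_id=801: ✓ → 138
game_id=802: ✓ → 66
game_id=803: ✓ → 76
game_id=804: ✓ → 75
game_id=805: ✓ → 69
game_id=806: ✓ → 136
game_id=807: ✓ → 118
game_id=808: ✓ → 134
neutral_sum = 77 + 138 + 66 + 76 + 75 + 69 + 136 + 118 + 134 = 889

away_max=75, neutral_sum=889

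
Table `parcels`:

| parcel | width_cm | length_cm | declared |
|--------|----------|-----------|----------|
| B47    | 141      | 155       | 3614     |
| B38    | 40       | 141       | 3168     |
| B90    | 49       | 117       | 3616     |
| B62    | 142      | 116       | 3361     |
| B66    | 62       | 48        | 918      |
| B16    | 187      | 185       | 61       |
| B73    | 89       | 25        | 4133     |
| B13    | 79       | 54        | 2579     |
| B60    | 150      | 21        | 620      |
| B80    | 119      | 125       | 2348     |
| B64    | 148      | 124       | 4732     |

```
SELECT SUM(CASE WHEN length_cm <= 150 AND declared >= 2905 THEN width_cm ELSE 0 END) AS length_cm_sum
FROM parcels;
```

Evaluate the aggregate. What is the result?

parcel=B47: ✗
parcel=B38: ✓ → 40
parcel=B90: ✓ → 49
parcel=B62: ✓ → 142
parcel=B66: ✗
parcel=B16: ✗
parcel=B73: ✓ → 89
parcel=B13: ✗
parcel=B60: ✗
parcel=B80: ✗
parcel=B64: ✓ → 148
length_cm_sum = 40 + 49 + 142 + 89 + 148 = 468

468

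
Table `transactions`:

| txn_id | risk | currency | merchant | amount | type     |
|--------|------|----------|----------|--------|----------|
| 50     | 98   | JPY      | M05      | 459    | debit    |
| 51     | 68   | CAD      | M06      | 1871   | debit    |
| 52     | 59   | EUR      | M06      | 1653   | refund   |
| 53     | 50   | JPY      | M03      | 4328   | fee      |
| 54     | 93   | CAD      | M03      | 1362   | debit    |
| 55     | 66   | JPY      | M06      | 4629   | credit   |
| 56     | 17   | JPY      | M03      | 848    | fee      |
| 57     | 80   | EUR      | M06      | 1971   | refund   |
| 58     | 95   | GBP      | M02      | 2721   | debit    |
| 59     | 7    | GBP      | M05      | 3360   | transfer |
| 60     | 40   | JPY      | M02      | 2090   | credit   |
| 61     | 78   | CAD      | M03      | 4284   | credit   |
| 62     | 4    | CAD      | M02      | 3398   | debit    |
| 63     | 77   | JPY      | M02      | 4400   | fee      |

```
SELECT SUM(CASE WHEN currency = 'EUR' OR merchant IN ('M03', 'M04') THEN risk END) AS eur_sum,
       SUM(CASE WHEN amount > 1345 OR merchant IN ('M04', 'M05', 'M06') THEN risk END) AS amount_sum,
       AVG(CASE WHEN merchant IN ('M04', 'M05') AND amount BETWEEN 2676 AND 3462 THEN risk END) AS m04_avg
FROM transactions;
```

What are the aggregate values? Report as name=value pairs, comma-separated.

eur_sum=377, amount_sum=815, m04_avg=7

[eur_sum: currency = 'EUR' OR merchant IN ('M03', 'M04')]
txn_id=50: ✗
txn_id=51: ✗
txn_id=52: ✓ → 59
txn_id=53: ✓ → 50
txn_id=54: ✓ → 93
txn_id=55: ✗
txn_id=56: ✓ → 17
txn_id=57: ✓ → 80
txn_id=58: ✗
txn_id=59: ✗
txn_id=60: ✗
txn_id=61: ✓ → 78
txn_id=62: ✗
txn_id=63: ✗
eur_sum = 59 + 50 + 93 + 17 + 80 + 78 = 377
—
[amount_sum: amount > 1345 OR merchant IN ('M04', 'M05', 'M06')]
txn_id=50: ✓ → 98
txn_id=51: ✓ → 68
txn_id=52: ✓ → 59
txn_id=53: ✓ → 50
txn_id=54: ✓ → 93
txn_id=55: ✓ → 66
txn_id=56: ✗
txn_id=57: ✓ → 80
txn_id=58: ✓ → 95
txn_id=59: ✓ → 7
txn_id=60: ✓ → 40
txn_id=61: ✓ → 78
txn_id=62: ✓ → 4
txn_id=63: ✓ → 77
amount_sum = 98 + 68 + 59 + 50 + 93 + 66 + 80 + 95 + 7 + 40 + 78 + 4 + 77 = 815
—
[m04_avg: merchant IN ('M04', 'M05') AND amount BETWEEN 2676 AND 3462]
txn_id=50: ✗
txn_id=51: ✗
txn_id=52: ✗
txn_id=53: ✗
txn_id=54: ✗
txn_id=55: ✗
txn_id=56: ✗
txn_id=57: ✗
txn_id=58: ✗
txn_id=59: ✓ → 7
txn_id=60: ✗
txn_id=61: ✗
txn_id=62: ✗
txn_id=63: ✗
m04_avg = 7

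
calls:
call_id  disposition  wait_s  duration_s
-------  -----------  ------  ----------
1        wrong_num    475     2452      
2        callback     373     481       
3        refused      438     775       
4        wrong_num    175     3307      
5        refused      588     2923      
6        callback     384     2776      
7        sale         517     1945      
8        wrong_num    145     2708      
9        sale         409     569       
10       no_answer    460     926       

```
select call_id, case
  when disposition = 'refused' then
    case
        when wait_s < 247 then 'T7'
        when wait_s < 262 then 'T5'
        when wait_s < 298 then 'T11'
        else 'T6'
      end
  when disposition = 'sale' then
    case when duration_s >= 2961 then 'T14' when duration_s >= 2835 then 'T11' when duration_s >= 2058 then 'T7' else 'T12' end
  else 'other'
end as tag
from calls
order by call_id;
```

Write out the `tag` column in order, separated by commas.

call_id=1: disposition='wrong_num' → outer ELSE → other
call_id=2: disposition='callback' → outer ELSE → other
call_id=3: disposition='refused' → inner[ELSE] → T6
call_id=4: disposition='wrong_num' → outer ELSE → other
call_id=5: disposition='refused' → inner[ELSE] → T6
call_id=6: disposition='callback' → outer ELSE → other
call_id=7: disposition='sale' → inner[ELSE] → T12
call_id=8: disposition='wrong_num' → outer ELSE → other
call_id=9: disposition='sale' → inner[ELSE] → T12
call_id=10: disposition='no_answer' → outer ELSE → other

other, other, T6, other, T6, other, T12, other, T12, other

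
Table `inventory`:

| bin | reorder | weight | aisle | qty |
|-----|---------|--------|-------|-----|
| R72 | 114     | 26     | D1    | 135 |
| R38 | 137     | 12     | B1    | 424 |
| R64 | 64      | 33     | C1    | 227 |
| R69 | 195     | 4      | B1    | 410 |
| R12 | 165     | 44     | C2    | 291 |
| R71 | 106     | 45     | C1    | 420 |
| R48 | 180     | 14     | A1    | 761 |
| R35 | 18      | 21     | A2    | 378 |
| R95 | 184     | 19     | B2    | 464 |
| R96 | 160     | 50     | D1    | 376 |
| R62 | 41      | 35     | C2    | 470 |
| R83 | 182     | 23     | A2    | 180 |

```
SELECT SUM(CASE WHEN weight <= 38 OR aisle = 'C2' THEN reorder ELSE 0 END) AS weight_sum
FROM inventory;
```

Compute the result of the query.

1280

bin=R72: ✓ → 114
bin=R38: ✓ → 137
bin=R64: ✓ → 64
bin=R69: ✓ → 195
bin=R12: ✓ → 165
bin=R71: ✗
bin=R48: ✓ → 180
bin=R35: ✓ → 18
bin=R95: ✓ → 184
bin=R96: ✗
bin=R62: ✓ → 41
bin=R83: ✓ → 182
weight_sum = 114 + 137 + 64 + 195 + 165 + 180 + 18 + 184 + 41 + 182 = 1280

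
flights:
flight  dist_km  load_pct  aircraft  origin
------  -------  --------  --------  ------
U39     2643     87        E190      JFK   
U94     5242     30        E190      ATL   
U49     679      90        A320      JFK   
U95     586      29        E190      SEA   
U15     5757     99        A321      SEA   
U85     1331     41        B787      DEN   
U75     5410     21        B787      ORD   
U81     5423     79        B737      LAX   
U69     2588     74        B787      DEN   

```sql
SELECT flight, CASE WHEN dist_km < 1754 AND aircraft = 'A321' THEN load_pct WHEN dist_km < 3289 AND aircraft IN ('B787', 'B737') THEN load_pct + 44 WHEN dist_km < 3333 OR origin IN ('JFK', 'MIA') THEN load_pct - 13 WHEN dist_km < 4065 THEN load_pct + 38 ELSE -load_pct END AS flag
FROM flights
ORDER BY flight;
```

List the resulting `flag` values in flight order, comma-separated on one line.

flight=U15: ELSE → -99
flight=U39: dist_km < 3333 OR origin IN ('JFK', 'MIA') → 74
flight=U49: dist_km < 3333 OR origin IN ('JFK', 'MIA') → 77
flight=U69: dist_km < 3289 AND aircraft IN ('B787', 'B737') → 118
flight=U75: ELSE → -21
flight=U81: ELSE → -79
flight=U85: dist_km < 3289 AND aircraft IN ('B787', 'B737') → 85
flight=U94: ELSE → -30
flight=U95: dist_km < 3333 OR origin IN ('JFK', 'MIA') → 16

-99, 74, 77, 118, -21, -79, 85, -30, 16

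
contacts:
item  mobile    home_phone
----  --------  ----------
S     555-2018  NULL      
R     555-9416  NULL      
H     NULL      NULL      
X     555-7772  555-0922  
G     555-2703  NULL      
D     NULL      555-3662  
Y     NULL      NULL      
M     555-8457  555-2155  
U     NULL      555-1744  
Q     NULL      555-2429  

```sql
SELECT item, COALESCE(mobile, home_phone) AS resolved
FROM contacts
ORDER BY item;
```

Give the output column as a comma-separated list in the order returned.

item=D: mobile=NULL, home_phone=555-3662 → 555-3662
item=G: mobile=555-2703 → 555-2703
item=H: mobile=NULL, home_phone=NULL (all NULL) → NULL
item=M: mobile=555-8457 → 555-8457
item=Q: mobile=NULL, home_phone=555-2429 → 555-2429
item=R: mobile=555-9416 → 555-9416
item=S: mobile=555-2018 → 555-2018
item=U: mobile=NULL, home_phone=555-1744 → 555-1744
item=X: mobile=555-7772 → 555-7772
item=Y: mobile=NULL, home_phone=NULL (all NULL) → NULL

555-3662, 555-2703, NULL, 555-8457, 555-2429, 555-9416, 555-2018, 555-1744, 555-7772, NULL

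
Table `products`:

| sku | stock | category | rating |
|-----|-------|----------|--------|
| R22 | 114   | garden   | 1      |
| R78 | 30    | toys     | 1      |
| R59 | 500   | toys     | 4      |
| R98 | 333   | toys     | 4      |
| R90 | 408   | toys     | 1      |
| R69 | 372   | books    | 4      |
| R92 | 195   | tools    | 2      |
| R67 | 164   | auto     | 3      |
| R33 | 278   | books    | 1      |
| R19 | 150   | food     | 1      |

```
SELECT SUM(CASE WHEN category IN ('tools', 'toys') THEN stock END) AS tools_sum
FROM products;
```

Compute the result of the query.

1466

sku=R22: ✗
sku=R78: ✓ → 30
sku=R59: ✓ → 500
sku=R98: ✓ → 333
sku=R90: ✓ → 408
sku=R69: ✗
sku=R92: ✓ → 195
sku=R67: ✗
sku=R33: ✗
sku=R19: ✗
tools_sum = 30 + 500 + 333 + 408 + 195 = 1466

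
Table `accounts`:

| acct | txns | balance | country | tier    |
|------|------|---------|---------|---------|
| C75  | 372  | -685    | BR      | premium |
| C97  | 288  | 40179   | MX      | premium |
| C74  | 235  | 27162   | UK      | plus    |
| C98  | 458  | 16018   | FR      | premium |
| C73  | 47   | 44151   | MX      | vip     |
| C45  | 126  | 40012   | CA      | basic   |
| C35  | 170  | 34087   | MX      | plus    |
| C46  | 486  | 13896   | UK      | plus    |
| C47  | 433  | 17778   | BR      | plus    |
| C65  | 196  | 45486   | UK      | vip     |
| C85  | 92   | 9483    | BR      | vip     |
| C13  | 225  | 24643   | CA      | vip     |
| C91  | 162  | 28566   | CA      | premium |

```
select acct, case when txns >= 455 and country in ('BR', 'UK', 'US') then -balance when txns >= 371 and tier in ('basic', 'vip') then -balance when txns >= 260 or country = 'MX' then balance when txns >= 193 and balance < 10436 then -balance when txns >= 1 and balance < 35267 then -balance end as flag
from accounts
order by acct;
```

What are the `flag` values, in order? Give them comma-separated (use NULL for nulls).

acct=C13: txns >= 1 and balance < 35267 → -24643
acct=C35: txns >= 260 or country = 'MX' → 34087
acct=C45: (no match → NULL) → NULL
acct=C46: txns >= 455 and country in ('BR', 'UK', 'US') → -13896
acct=C47: txns >= 260 or country = 'MX' → 17778
acct=C65: (no match → NULL) → NULL
acct=C73: txns >= 260 or country = 'MX' → 44151
acct=C74: txns >= 1 and balance < 35267 → -27162
acct=C75: txns >= 260 or country = 'MX' → -685
acct=C85: txns >= 1 and balance < 35267 → -9483
acct=C91: txns >= 1 and balance < 35267 → -28566
acct=C97: txns >= 260 or country = 'MX' → 40179
acct=C98: txns >= 260 or country = 'MX' → 16018

-24643, 34087, NULL, -13896, 17778, NULL, 44151, -27162, -685, -9483, -28566, 40179, 16018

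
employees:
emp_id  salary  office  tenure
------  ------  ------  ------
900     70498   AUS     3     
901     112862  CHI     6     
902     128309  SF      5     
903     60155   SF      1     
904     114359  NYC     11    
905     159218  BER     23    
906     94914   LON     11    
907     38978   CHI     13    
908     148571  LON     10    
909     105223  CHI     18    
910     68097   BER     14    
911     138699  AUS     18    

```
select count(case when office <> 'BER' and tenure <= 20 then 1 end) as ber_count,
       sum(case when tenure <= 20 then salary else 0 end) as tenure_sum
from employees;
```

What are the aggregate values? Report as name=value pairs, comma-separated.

[ber_count: office <> 'BER' and tenure <= 20]
emp_id=900: ✓ → 1
emp_id=901: ✓ → 1
emp_id=902: ✓ → 1
emp_id=903: ✓ → 1
emp_id=904: ✓ → 1
emp_id=905: ✗
emp_id=906: ✓ → 1
emp_id=907: ✓ → 1
emp_id=908: ✓ → 1
emp_id=909: ✓ → 1
emp_id=910: ✗
emp_id=911: ✓ → 1
ber_count = COUNT(1, 1, 1, 1, 1, 1, 1, 1, 1, 1) = 10
—
[tenure_sum: tenure <= 20]
emp_id=900: ✓ → 70498
emp_id=901: ✓ → 112862
emp_id=902: ✓ → 128309
emp_id=903: ✓ → 60155
emp_id=904: ✓ → 114359
emp_id=905: ✗
emp_id=906: ✓ → 94914
emp_id=907: ✓ → 38978
emp_id=908: ✓ → 148571
emp_id=909: ✓ → 105223
emp_id=910: ✓ → 68097
emp_id=911: ✓ → 138699
tenure_sum = 70498 + 112862 + 128309 + 60155 + 114359 + 94914 + 38978 + 148571 + 105223 + 68097 + 138699 = 1080665

ber_count=10, tenure_sum=1080665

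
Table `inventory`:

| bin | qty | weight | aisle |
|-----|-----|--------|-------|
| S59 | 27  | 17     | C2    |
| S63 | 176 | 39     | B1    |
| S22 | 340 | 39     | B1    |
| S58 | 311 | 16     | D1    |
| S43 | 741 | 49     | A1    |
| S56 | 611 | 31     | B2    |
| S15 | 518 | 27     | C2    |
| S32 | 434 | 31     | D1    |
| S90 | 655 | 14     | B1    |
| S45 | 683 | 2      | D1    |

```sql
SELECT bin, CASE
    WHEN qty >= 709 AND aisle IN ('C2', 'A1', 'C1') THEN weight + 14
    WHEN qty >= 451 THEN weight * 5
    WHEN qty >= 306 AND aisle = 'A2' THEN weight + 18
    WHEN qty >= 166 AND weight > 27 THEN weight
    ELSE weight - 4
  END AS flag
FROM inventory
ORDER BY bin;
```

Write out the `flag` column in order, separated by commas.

bin=S15: qty >= 451 → 135
bin=S22: qty >= 166 AND weight > 27 → 39
bin=S32: qty >= 166 AND weight > 27 → 31
bin=S43: qty >= 709 AND aisle IN ('C2', 'A1', 'C1') → 63
bin=S45: qty >= 451 → 10
bin=S56: qty >= 451 → 155
bin=S58: ELSE → 12
bin=S59: ELSE → 13
bin=S63: qty >= 166 AND weight > 27 → 39
bin=S90: qty >= 451 → 70

135, 39, 31, 63, 10, 155, 12, 13, 39, 70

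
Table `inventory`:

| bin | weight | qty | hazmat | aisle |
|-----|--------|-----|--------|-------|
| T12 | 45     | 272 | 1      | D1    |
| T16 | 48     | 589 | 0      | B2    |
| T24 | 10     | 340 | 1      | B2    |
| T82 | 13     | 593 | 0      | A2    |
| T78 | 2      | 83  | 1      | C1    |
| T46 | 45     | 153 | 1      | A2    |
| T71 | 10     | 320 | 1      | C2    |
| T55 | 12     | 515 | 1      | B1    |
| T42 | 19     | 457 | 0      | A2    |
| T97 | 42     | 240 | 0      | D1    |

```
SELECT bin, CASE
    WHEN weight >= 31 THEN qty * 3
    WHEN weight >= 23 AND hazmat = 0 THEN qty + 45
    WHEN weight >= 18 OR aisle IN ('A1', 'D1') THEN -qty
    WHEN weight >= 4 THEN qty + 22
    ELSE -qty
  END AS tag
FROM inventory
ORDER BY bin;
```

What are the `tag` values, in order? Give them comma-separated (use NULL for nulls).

816, 1767, 362, -457, 459, 537, 342, -83, 615, 720

bin=T12: weight >= 31 → 816
bin=T16: weight >= 31 → 1767
bin=T24: weight >= 4 → 362
bin=T42: weight >= 18 OR aisle IN ('A1', 'D1') → -457
bin=T46: weight >= 31 → 459
bin=T55: weight >= 4 → 537
bin=T71: weight >= 4 → 342
bin=T78: ELSE → -83
bin=T82: weight >= 4 → 615
bin=T97: weight >= 31 → 720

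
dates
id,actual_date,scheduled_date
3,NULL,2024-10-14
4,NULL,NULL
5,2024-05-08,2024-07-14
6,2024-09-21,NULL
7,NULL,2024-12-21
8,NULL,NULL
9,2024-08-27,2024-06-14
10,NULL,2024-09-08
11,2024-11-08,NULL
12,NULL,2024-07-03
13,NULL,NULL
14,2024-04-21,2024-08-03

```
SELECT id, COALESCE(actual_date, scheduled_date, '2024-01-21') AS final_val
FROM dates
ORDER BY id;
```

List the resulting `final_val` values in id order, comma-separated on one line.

2024-10-14, 2024-01-21, 2024-05-08, 2024-09-21, 2024-12-21, 2024-01-21, 2024-08-27, 2024-09-08, 2024-11-08, 2024-07-03, 2024-01-21, 2024-04-21

id=3: actual_date=NULL, scheduled_date=2024-10-14 → 2024-10-14
id=4: actual_date=NULL, scheduled_date=NULL, → literal 2024-01-21 → 2024-01-21
id=5: actual_date=2024-05-08 → 2024-05-08
id=6: actual_date=2024-09-21 → 2024-09-21
id=7: actual_date=NULL, scheduled_date=2024-12-21 → 2024-12-21
id=8: actual_date=NULL, scheduled_date=NULL, → literal 2024-01-21 → 2024-01-21
id=9: actual_date=2024-08-27 → 2024-08-27
id=10: actual_date=NULL, scheduled_date=2024-09-08 → 2024-09-08
id=11: actual_date=2024-11-08 → 2024-11-08
id=12: actual_date=NULL, scheduled_date=2024-07-03 → 2024-07-03
id=13: actual_date=NULL, scheduled_date=NULL, → literal 2024-01-21 → 2024-01-21
id=14: actual_date=2024-04-21 → 2024-04-21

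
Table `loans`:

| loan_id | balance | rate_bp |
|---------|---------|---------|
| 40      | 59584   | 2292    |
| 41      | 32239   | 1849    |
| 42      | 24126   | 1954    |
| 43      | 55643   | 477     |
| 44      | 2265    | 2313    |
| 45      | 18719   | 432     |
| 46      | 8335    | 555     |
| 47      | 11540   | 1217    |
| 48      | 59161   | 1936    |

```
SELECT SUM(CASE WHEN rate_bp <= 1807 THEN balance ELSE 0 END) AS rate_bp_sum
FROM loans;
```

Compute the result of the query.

94237

loan_id=40: ✗
loan_id=41: ✗
loan_id=42: ✗
loan_id=43: ✓ → 55643
loan_id=44: ✗
loan_id=45: ✓ → 18719
loan_id=46: ✓ → 8335
loan_id=47: ✓ → 11540
loan_id=48: ✗
rate_bp_sum = 55643 + 18719 + 8335 + 11540 = 94237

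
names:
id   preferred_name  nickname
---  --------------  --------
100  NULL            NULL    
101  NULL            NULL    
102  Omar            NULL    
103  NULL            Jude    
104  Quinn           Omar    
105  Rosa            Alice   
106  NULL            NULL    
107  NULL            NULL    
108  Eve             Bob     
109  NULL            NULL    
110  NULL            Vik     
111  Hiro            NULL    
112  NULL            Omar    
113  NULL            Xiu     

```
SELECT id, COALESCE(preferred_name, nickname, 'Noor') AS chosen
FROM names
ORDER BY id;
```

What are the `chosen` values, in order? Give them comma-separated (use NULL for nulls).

Noor, Noor, Omar, Jude, Quinn, Rosa, Noor, Noor, Eve, Noor, Vik, Hiro, Omar, Xiu

id=100: preferred_name=NULL, nickname=NULL, → literal Noor → Noor
id=101: preferred_name=NULL, nickname=NULL, → literal Noor → Noor
id=102: preferred_name=Omar → Omar
id=103: preferred_name=NULL, nickname=Jude → Jude
id=104: preferred_name=Quinn → Quinn
id=105: preferred_name=Rosa → Rosa
id=106: preferred_name=NULL, nickname=NULL, → literal Noor → Noor
id=107: preferred_name=NULL, nickname=NULL, → literal Noor → Noor
id=108: preferred_name=Eve → Eve
id=109: preferred_name=NULL, nickname=NULL, → literal Noor → Noor
id=110: preferred_name=NULL, nickname=Vik → Vik
id=111: preferred_name=Hiro → Hiro
id=112: preferred_name=NULL, nickname=Omar → Omar
id=113: preferred_name=NULL, nickname=Xiu → Xiu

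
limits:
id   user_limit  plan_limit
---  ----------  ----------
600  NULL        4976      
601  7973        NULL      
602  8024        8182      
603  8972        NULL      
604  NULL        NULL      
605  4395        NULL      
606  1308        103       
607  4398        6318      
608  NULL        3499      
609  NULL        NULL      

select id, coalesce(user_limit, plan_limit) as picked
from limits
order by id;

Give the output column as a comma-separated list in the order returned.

4976, 7973, 8024, 8972, NULL, 4395, 1308, 4398, 3499, NULL

id=600: user_limit=NULL, plan_limit=4976 → 4976
id=601: user_limit=7973 → 7973
id=602: user_limit=8024 → 8024
id=603: user_limit=8972 → 8972
id=604: user_limit=NULL, plan_limit=NULL (all NULL) → NULL
id=605: user_limit=4395 → 4395
id=606: user_limit=1308 → 1308
id=607: user_limit=4398 → 4398
id=608: user_limit=NULL, plan_limit=3499 → 3499
id=609: user_limit=NULL, plan_limit=NULL (all NULL) → NULL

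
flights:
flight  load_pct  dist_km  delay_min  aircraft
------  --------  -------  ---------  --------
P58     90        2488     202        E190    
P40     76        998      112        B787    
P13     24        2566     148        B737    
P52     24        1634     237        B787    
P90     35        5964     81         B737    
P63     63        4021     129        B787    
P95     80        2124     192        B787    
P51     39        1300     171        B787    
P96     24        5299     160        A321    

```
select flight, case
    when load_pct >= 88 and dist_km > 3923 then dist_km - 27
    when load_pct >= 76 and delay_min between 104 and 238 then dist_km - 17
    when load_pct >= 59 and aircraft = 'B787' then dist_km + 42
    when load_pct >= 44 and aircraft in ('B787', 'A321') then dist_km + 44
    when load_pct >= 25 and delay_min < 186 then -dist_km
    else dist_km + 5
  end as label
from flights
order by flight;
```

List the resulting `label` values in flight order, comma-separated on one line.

2571, 981, -1300, 1639, 2471, 4063, -5964, 2107, 5304

flight=P13: ELSE → 2571
flight=P40: load_pct >= 76 and delay_min between 104 and 238 → 981
flight=P51: load_pct >= 25 and delay_min < 186 → -1300
flight=P52: ELSE → 1639
flight=P58: load_pct >= 76 and delay_min between 104 and 238 → 2471
flight=P63: load_pct >= 59 and aircraft = 'B787' → 4063
flight=P90: load_pct >= 25 and delay_min < 186 → -5964
flight=P95: load_pct >= 76 and delay_min between 104 and 238 → 2107
flight=P96: ELSE → 5304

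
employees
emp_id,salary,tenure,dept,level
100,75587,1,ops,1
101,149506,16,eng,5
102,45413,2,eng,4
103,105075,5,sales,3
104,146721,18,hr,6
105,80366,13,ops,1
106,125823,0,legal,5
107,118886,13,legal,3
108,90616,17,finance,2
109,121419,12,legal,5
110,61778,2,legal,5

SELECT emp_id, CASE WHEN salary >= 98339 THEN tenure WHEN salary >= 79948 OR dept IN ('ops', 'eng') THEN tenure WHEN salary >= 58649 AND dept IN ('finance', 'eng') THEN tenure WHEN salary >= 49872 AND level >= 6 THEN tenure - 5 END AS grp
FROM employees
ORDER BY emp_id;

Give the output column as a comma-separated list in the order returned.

emp_id=100: salary >= 79948 OR dept IN ('ops', 'eng') → 1
emp_id=101: salary >= 98339 → 16
emp_id=102: salary >= 79948 OR dept IN ('ops', 'eng') → 2
emp_id=103: salary >= 98339 → 5
emp_id=104: salary >= 98339 → 18
emp_id=105: salary >= 79948 OR dept IN ('ops', 'eng') → 13
emp_id=106: salary >= 98339 → 0
emp_id=107: salary >= 98339 → 13
emp_id=108: salary >= 79948 OR dept IN ('ops', 'eng') → 17
emp_id=109: salary >= 98339 → 12
emp_id=110: (no match → NULL) → NULL

1, 16, 2, 5, 18, 13, 0, 13, 17, 12, NULL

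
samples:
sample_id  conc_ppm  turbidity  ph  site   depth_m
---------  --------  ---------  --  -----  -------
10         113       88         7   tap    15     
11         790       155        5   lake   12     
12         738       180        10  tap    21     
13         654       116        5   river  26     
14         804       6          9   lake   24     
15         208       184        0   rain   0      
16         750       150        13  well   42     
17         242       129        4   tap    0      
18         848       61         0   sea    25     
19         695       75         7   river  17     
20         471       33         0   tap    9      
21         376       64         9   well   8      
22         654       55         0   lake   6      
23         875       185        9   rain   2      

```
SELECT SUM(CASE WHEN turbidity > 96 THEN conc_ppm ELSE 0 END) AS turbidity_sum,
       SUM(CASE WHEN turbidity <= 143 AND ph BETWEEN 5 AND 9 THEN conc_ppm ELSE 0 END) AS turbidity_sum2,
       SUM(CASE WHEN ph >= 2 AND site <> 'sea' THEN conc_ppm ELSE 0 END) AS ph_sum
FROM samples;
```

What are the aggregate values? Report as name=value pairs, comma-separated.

turbidity_sum=4257, turbidity_sum2=2642, ph_sum=6037

[turbidity_sum: turbidity > 96]
sample_id=10: ✗
sample_id=11: ✓ → 790
sample_id=12: ✓ → 738
sample_id=13: ✓ → 654
sample_id=14: ✗
sample_id=15: ✓ → 208
sample_id=16: ✓ → 750
sample_id=17: ✓ → 242
sample_id=18: ✗
sample_id=19: ✗
sample_id=20: ✗
sample_id=21: ✗
sample_id=22: ✗
sample_id=23: ✓ → 875
turbidity_sum = 790 + 738 + 654 + 208 + 750 + 242 + 875 = 4257
—
[turbidity_sum2: turbidity <= 143 AND ph BETWEEN 5 AND 9]
sample_id=10: ✓ → 113
sample_id=11: ✗
sample_id=12: ✗
sample_id=13: ✓ → 654
sample_id=14: ✓ → 804
sample_id=15: ✗
sample_id=16: ✗
sample_id=17: ✗
sample_id=18: ✗
sample_id=19: ✓ → 695
sample_id=20: ✗
sample_id=21: ✓ → 376
sample_id=22: ✗
sample_id=23: ✗
turbidity_sum2 = 113 + 654 + 804 + 695 + 376 = 2642
—
[ph_sum: ph >= 2 AND site <> 'sea']
sample_id=10: ✓ → 113
sample_id=11: ✓ → 790
sample_id=12: ✓ → 738
sample_id=13: ✓ → 654
sample_id=14: ✓ → 804
sample_id=15: ✗
sample_id=16: ✓ → 750
sample_id=17: ✓ → 242
sample_id=18: ✗
sample_id=19: ✓ → 695
sample_id=20: ✗
sample_id=21: ✓ → 376
sample_id=22: ✗
sample_id=23: ✓ → 875
ph_sum = 113 + 790 + 738 + 654 + 804 + 750 + 242 + 695 + 376 + 875 = 6037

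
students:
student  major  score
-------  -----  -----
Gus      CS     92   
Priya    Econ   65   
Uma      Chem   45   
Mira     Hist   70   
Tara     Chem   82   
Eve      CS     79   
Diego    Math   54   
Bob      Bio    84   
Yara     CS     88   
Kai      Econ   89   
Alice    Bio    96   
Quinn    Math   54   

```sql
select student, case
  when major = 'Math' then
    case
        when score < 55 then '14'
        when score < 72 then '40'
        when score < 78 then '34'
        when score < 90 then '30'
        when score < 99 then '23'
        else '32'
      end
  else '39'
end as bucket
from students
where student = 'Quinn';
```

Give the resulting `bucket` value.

student = Quinn: major=Math, score=54.
major='Math' → inner[score < 55] → 14

14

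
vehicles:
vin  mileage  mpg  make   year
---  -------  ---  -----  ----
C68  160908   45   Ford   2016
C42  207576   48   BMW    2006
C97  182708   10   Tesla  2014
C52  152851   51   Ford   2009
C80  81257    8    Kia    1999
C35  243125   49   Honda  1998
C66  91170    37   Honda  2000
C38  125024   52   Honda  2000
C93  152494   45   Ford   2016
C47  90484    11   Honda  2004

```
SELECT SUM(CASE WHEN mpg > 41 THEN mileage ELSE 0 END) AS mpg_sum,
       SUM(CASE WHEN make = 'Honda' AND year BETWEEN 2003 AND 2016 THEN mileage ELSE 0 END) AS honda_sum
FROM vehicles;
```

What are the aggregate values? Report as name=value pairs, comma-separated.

[mpg_sum: mpg > 41]
vin=C68: ✓ → 160908
vin=C42: ✓ → 207576
vin=C97: ✗
vin=C52: ✓ → 152851
vin=C80: ✗
vin=C35: ✓ → 243125
vin=C66: ✗
vin=C38: ✓ → 125024
vin=C93: ✓ → 152494
vin=C47: ✗
mpg_sum = 160908 + 207576 + 152851 + 243125 + 125024 + 152494 = 1041978
—
[honda_sum: make = 'Honda' AND year BETWEEN 2003 AND 2016]
vin=C68: ✗
vin=C42: ✗
vin=C97: ✗
vin=C52: ✗
vin=C80: ✗
vin=C35: ✗
vin=C66: ✗
vin=C38: ✗
vin=C93: ✗
vin=C47: ✓ → 90484
honda_sum = 90484

mpg_sum=1041978, honda_sum=90484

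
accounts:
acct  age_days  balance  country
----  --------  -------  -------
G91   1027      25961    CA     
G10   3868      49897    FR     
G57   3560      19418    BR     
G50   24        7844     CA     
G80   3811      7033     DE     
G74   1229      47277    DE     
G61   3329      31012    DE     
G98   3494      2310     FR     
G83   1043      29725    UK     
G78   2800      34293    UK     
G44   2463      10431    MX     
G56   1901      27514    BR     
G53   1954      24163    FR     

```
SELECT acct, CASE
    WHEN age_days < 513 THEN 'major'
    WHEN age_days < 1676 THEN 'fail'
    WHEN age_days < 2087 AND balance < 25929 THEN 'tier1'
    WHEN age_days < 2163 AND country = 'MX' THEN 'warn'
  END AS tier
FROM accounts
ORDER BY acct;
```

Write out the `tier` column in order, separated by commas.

NULL, NULL, major, tier1, NULL, NULL, NULL, fail, NULL, NULL, fail, fail, NULL

acct=G10: (no match → NULL) → NULL
acct=G44: (no match → NULL) → NULL
acct=G50: age_days < 513 → major
acct=G53: age_days < 2087 AND balance < 25929 → tier1
acct=G56: (no match → NULL) → NULL
acct=G57: (no match → NULL) → NULL
acct=G61: (no match → NULL) → NULL
acct=G74: age_days < 1676 → fail
acct=G78: (no match → NULL) → NULL
acct=G80: (no match → NULL) → NULL
acct=G83: age_days < 1676 → fail
acct=G91: age_days < 1676 → fail
acct=G98: (no match → NULL) → NULL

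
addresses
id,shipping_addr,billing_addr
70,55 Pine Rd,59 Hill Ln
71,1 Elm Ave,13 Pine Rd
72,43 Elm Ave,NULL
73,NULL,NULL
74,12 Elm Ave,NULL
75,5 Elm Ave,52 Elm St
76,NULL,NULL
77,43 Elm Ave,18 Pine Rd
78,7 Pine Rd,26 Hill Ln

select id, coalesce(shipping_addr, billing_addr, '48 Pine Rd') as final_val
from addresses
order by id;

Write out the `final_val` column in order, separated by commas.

55 Pine Rd, 1 Elm Ave, 43 Elm Ave, 48 Pine Rd, 12 Elm Ave, 5 Elm Ave, 48 Pine Rd, 43 Elm Ave, 7 Pine Rd

id=70: shipping_addr=55 Pine Rd → 55 Pine Rd
id=71: shipping_addr=1 Elm Ave → 1 Elm Ave
id=72: shipping_addr=43 Elm Ave → 43 Elm Ave
id=73: shipping_addr=NULL, billing_addr=NULL, → literal 48 Pine Rd → 48 Pine Rd
id=74: shipping_addr=12 Elm Ave → 12 Elm Ave
id=75: shipping_addr=5 Elm Ave → 5 Elm Ave
id=76: shipping_addr=NULL, billing_addr=NULL, → literal 48 Pine Rd → 48 Pine Rd
id=77: shipping_addr=43 Elm Ave → 43 Elm Ave
id=78: shipping_addr=7 Pine Rd → 7 Pine Rd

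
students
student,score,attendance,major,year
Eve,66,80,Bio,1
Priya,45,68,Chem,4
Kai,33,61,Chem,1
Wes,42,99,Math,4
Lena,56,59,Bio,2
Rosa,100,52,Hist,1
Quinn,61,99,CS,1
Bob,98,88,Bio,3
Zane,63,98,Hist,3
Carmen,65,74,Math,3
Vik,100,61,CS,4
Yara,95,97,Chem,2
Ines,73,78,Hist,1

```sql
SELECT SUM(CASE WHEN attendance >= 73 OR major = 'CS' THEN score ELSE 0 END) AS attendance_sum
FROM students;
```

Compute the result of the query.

663

student=Eve: ✓ → 66
student=Priya: ✗
student=Kai: ✗
student=Wes: ✓ → 42
student=Lena: ✗
student=Rosa: ✗
student=Quinn: ✓ → 61
student=Bob: ✓ → 98
student=Zane: ✓ → 63
student=Carmen: ✓ → 65
student=Vik: ✓ → 100
student=Yara: ✓ → 95
student=Ines: ✓ → 73
attendance_sum = 66 + 42 + 61 + 98 + 63 + 65 + 100 + 95 + 73 = 663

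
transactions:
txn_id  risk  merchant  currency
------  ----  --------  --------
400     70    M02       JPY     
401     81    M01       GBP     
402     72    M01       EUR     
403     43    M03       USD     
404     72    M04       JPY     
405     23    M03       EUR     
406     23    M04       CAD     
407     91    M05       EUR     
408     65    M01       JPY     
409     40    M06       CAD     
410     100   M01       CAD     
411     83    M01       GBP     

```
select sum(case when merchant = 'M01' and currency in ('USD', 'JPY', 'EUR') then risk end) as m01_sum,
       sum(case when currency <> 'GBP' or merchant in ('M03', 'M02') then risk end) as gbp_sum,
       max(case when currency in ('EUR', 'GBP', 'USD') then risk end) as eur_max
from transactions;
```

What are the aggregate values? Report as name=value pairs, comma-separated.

m01_sum=137, gbp_sum=599, eur_max=91

[m01_sum: merchant = 'M01' and currency in ('USD', 'JPY', 'EUR')]
txn_id=400: ✗
txn_id=401: ✗
txn_id=402: ✓ → 72
txn_id=403: ✗
txn_id=404: ✗
txn_id=405: ✗
txn_id=406: ✗
txn_id=407: ✗
txn_id=408: ✓ → 65
txn_id=409: ✗
txn_id=410: ✗
txn_id=411: ✗
m01_sum = 72 + 65 = 137
—
[gbp_sum: currency <> 'GBP' or merchant in ('M03', 'M02')]
txn_id=400: ✓ → 70
txn_id=401: ✗
txn_id=402: ✓ → 72
txn_id=403: ✓ → 43
txn_id=404: ✓ → 72
txn_id=405: ✓ → 23
txn_id=406: ✓ → 23
txn_id=407: ✓ → 91
txn_id=408: ✓ → 65
txn_id=409: ✓ → 40
txn_id=410: ✓ → 100
txn_id=411: ✗
gbp_sum = 70 + 72 + 43 + 72 + 23 + 23 + 91 + 65 + 40 + 100 = 599
—
[eur_max: currency in ('EUR', 'GBP', 'USD')]
txn_id=400: ✗
txn_id=401: ✓ → 81
txn_id=402: ✓ → 72
txn_id=403: ✓ → 43
txn_id=404: ✗
txn_id=405: ✓ → 23
txn_id=406: ✗
txn_id=407: ✓ → 91
txn_id=408: ✗
txn_id=409: ✗
txn_id=410: ✗
txn_id=411: ✓ → 83
eur_max = MAX(81, 72, 43, 23, 91, 83) = 91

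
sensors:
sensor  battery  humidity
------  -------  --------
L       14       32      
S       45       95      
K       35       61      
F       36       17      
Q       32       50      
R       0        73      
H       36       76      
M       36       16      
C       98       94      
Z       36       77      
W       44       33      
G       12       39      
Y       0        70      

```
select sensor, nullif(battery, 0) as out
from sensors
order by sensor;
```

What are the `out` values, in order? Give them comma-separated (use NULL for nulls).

98, 36, 12, 36, 35, 14, 36, 32, NULL, 45, 44, NULL, 36

sensor=C: battery=98 vs 0: differ → 98
sensor=F: battery=36 vs 0: differ → 36
sensor=G: battery=12 vs 0: differ → 12
sensor=H: battery=36 vs 0: differ → 36
sensor=K: battery=35 vs 0: differ → 35
sensor=L: battery=14 vs 0: differ → 14
sensor=M: battery=36 vs 0: differ → 36
sensor=Q: battery=32 vs 0: differ → 32
sensor=R: battery=0 vs 0: equal → NULL
sensor=S: battery=45 vs 0: differ → 45
sensor=W: battery=44 vs 0: differ → 44
sensor=Y: battery=0 vs 0: equal → NULL
sensor=Z: battery=36 vs 0: differ → 36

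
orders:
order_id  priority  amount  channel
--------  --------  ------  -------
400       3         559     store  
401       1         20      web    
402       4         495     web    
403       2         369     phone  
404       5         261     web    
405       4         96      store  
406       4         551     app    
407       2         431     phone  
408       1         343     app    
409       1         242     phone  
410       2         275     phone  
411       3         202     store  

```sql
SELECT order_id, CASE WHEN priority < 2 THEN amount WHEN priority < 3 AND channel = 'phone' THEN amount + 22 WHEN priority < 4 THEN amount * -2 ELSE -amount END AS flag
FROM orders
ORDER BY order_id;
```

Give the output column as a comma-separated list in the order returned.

-1118, 20, -495, 391, -261, -96, -551, 453, 343, 242, 297, -404

order_id=400: priority < 4 → -1118
order_id=401: priority < 2 → 20
order_id=402: ELSE → -495
order_id=403: priority < 3 AND channel = 'phone' → 391
order_id=404: ELSE → -261
order_id=405: ELSE → -96
order_id=406: ELSE → -551
order_id=407: priority < 3 AND channel = 'phone' → 453
order_id=408: priority < 2 → 343
order_id=409: priority < 2 → 242
order_id=410: priority < 3 AND channel = 'phone' → 297
order_id=411: priority < 4 → -404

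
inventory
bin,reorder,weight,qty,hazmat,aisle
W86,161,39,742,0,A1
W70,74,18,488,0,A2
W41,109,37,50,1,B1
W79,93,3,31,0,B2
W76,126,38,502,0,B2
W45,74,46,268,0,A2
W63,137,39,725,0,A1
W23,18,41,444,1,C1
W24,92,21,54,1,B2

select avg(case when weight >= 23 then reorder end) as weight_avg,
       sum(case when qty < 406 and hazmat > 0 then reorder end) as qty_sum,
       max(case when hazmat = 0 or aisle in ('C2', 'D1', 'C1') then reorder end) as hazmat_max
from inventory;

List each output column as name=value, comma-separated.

[weight_avg: weight >= 23]
bin=W86: ✓ → 161
bin=W70: ✗
bin=W41: ✓ → 109
bin=W79: ✗
bin=W76: ✓ → 126
bin=W45: ✓ → 74
bin=W63: ✓ → 137
bin=W23: ✓ → 18
bin=W24: ✗
weight_avg = (161 + 109 + 126 + 74 + 137 + 18) / 6 = 104.1666666667
—
[qty_sum: qty < 406 and hazmat > 0]
bin=W86: ✗
bin=W70: ✗
bin=W41: ✓ → 109
bin=W79: ✗
bin=W76: ✗
bin=W45: ✗
bin=W63: ✗
bin=W23: ✗
bin=W24: ✓ → 92
qty_sum = 109 + 92 = 201
—
[hazmat_max: hazmat = 0 or aisle in ('C2', 'D1', 'C1')]
bin=W86: ✓ → 161
bin=W70: ✓ → 74
bin=W41: ✗
bin=W79: ✓ → 93
bin=W76: ✓ → 126
bin=W45: ✓ → 74
bin=W63: ✓ → 137
bin=W23: ✓ → 18
bin=W24: ✗
hazmat_max = MAX(161, 74, 93, 126, 74, 137, 18) = 161

weight_avg=104.1666666667, qty_sum=201, hazmat_max=161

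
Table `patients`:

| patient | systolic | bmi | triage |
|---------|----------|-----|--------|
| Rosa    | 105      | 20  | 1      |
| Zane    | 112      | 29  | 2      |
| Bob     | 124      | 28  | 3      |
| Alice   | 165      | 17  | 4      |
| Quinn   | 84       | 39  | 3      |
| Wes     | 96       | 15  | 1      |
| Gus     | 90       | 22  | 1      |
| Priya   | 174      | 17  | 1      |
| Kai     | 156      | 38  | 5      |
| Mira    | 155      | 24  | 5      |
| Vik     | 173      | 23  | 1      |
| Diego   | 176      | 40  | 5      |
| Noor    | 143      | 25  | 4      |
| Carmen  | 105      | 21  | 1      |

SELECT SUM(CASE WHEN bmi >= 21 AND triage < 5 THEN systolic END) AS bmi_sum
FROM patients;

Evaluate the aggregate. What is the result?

831

patient=Rosa: ✗
patient=Zane: ✓ → 112
patient=Bob: ✓ → 124
patient=Alice: ✗
patient=Quinn: ✓ → 84
patient=Wes: ✗
patient=Gus: ✓ → 90
patient=Priya: ✗
patient=Kai: ✗
patient=Mira: ✗
patient=Vik: ✓ → 173
patient=Diego: ✗
patient=Noor: ✓ → 143
patient=Carmen: ✓ → 105
bmi_sum = 112 + 124 + 84 + 90 + 173 + 143 + 105 = 831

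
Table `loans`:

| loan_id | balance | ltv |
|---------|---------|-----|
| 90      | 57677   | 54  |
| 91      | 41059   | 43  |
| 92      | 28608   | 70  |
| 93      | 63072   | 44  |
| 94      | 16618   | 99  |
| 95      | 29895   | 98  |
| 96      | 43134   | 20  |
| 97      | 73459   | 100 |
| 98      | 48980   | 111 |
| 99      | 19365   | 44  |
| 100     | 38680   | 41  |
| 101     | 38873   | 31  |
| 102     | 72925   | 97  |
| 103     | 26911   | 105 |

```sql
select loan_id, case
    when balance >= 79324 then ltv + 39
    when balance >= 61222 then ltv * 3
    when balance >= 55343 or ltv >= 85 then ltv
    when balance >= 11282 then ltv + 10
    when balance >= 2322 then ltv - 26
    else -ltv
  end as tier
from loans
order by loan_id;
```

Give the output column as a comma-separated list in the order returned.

loan_id=90: balance >= 55343 or ltv >= 85 → 54
loan_id=91: balance >= 11282 → 53
loan_id=92: balance >= 11282 → 80
loan_id=93: balance >= 61222 → 132
loan_id=94: balance >= 55343 or ltv >= 85 → 99
loan_id=95: balance >= 55343 or ltv >= 85 → 98
loan_id=96: balance >= 11282 → 30
loan_id=97: balance >= 61222 → 300
loan_id=98: balance >= 55343 or ltv >= 85 → 111
loan_id=99: balance >= 11282 → 54
loan_id=100: balance >= 11282 → 51
loan_id=101: balance >= 11282 → 41
loan_id=102: balance >= 61222 → 291
loan_id=103: balance >= 55343 or ltv >= 85 → 105

54, 53, 80, 132, 99, 98, 30, 300, 111, 54, 51, 41, 291, 105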